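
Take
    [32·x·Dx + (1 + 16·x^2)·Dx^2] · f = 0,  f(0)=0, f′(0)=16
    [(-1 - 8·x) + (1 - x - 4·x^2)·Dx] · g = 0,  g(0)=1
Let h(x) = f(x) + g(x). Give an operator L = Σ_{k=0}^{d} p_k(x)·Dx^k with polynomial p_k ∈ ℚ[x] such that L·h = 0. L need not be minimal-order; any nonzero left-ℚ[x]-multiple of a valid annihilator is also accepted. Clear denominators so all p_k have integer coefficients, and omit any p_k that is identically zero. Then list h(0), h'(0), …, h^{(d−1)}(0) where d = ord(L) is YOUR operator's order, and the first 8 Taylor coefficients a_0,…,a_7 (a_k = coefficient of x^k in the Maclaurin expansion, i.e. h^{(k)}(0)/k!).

f: a_k = 0, 16, 0, -256/3, 0, 4096/5, 0, -65536/7, …
g: a_k = 1, 1, 5, 9, 29, 65, 181, 441, …
Weyl lclm of L_f,L_g ⇒ L₀ (ord ≤ 3).
L = (160 - 640·x - 14848·x^2 - 36864·x^3 - 178176·x^4 - 98304·x^6)·Dx + (-43 - 336·x - 16·x^2 - 3072·x^3 - 35072·x^4 - 124928·x^5 - 12288·x^6 - 98304·x^7)·Dx^2 + (5 + 23·x + 272·x^2 + 16·x^3 + 2368·x^4 - 5888·x^5 - 12288·x^6 - 4096·x^7 - 16384·x^8)·Dx^3  (order 3).
h: a_k = 1, 17, 5, -229/3, 29, 4421/5, 181, -62449/7, …
ICs: h(0) = 1, h′(0) = 17, h′′(0) = 10.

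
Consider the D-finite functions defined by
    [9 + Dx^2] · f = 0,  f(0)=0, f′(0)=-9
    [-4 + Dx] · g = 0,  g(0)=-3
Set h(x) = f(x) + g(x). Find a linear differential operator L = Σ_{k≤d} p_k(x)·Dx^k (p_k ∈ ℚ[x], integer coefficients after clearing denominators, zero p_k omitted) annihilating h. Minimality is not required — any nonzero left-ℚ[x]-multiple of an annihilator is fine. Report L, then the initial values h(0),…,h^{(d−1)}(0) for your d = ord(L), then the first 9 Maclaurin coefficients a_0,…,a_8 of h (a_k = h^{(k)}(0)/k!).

L = -36 + 9·Dx - 4·Dx^2 + Dx^3  (order 3).
h: a_k = -3, -21, -24, -37/2, -32, -1267/40, -256/15, -14197/1680, -512/105, …
ICs: h(0) = -3, h′(0) = -21, h′′(0) = -48.

f: a_k = 0, -9, 0, 27/2, 0, -243/40, 0, 729/560, 0, …
g: a_k = -3, -12, -24, -32, -32, -128/5, -256/15, -1024/105, -512/105, …
Weyl lclm of L_f,L_g ⇒ L₀ (ord ≤ 3).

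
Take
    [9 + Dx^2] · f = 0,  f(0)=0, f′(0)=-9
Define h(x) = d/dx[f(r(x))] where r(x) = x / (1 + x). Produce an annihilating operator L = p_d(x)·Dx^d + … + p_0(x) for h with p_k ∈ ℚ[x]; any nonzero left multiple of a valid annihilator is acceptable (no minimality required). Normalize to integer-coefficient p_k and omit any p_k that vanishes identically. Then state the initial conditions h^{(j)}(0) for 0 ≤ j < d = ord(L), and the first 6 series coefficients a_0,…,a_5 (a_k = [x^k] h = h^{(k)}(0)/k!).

L = (15 + 12·x + 6·x^2) + (6 + 18·x + 18·x^2 + 6·x^3)·Dx + (1 + 4·x + 6·x^2 + 4·x^3 + x^4)·Dx^2  (order 2).
h: a_k = -9, 18, 27/2, -126, 2637/8, -2295/4, …
ICs: h(0) = -9, h′(0) = 18.

f: a_k = 0, -9, 0, 27/2, 0, -243/40, …
h₀=f(r): pull back L_f along r ⇒ L₀.
h₀' ⇒ L via d/dx closure of L₀.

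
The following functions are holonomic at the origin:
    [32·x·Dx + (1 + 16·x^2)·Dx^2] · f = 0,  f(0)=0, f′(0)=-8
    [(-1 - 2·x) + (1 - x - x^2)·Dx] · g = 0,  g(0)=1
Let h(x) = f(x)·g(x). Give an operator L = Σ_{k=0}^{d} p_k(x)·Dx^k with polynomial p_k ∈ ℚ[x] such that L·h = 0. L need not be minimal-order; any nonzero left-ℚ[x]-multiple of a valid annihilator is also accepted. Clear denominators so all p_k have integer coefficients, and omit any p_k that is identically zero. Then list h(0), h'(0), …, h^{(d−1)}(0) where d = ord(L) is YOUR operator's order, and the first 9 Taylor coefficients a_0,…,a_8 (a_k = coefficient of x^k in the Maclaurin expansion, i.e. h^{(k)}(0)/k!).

f: a_k = 0, -8, 0, 128/3, 0, -2048/5, 0, 32768/7, 0, …
g: a_k = 1, 1, 2, 3, 5, 8, 13, 21, 34, …
f·g: L₀ = L_f ⊗_s L_g, ord ≤ 2·1.
L = (2 + 32·x + 96·x^2) + (2 - 28·x + 64·x^2 + 96·x^3)·Dx + (-1 + x - 15·x^2 + 16·x^3 + 16·x^4)·Dx^2  (order 2).
h: a_k = 0, -8, -8, 80/3, 56/3, -5464/15, -1728/5, 416984/105, 380696/105, …
ICs: h(0) = 0, h′(0) = -8.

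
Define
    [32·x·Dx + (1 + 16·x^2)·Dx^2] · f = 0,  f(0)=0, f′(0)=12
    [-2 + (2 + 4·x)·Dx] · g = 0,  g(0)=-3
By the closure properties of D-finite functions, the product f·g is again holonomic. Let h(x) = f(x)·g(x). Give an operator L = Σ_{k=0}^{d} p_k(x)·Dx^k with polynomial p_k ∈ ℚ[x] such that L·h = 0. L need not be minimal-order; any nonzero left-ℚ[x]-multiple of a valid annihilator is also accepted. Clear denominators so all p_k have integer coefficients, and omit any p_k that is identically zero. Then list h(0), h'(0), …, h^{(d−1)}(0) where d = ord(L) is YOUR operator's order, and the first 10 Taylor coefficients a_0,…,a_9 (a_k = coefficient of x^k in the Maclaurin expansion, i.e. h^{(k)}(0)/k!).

L = (3 - 32·x - 16·x^2) + (-2 + 28·x + 96·x^2 + 64·x^3)·Dx + (1 + 4·x + 20·x^2 + 64·x^3 + 64·x^4)·Dx^2  (order 2).
h: a_k = 0, -36, -36, 210, 174, -19167/10, -17787/10, 3067959/140, 2833221/140, -60850925/224, …
ICs: h(0) = 0, h′(0) = -36.

f: a_k = 0, 12, 0, -64, 0, 3072/5, 0, -49152/7, 0, 262144/3, …
g: a_k = -3, -3, 3/2, -3/2, 15/8, -21/8, 63/16, -99/16, 1287/128, -2145/128, …
L₀ := L_f ⊗_s L_g (sym. prod.), ord ≤ 2.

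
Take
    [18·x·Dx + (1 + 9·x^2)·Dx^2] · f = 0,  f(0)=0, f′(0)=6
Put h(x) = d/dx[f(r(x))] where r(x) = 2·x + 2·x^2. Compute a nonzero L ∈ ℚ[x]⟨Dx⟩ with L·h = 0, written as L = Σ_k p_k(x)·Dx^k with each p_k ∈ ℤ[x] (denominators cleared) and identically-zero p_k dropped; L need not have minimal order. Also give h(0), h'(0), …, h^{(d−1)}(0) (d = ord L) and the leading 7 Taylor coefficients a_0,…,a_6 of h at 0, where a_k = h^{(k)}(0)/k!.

f: a_k = 0, 6, 0, -18, 0, 486/5, 0, …
Substitute x→r, Dx→(1/r')Dx; clear ⇒ L₀.
Differentiate: ansatz ord ≤ ord L₀ ⇒ L.
L = (-2 + 72·x + 288·x^2 + 432·x^3 + 216·x^4) + (1 + 2·x + 36·x^2 + 144·x^3 + 180·x^4 + 72·x^5)·Dx  (order 1).
h: a_k = 12, 24, -432, -1728, 13392, 92448, -342144, …
ICs: h(0) = 12.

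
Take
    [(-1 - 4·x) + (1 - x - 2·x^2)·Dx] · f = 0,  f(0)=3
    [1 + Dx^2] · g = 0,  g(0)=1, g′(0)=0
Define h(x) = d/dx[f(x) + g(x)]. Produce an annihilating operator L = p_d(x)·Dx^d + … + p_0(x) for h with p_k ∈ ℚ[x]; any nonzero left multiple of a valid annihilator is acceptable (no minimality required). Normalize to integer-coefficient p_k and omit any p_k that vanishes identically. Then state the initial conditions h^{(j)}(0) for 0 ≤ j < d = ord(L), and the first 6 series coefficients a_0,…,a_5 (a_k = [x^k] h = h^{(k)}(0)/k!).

L = (270 + 1200·x + 2862·x^2 + 1860·x^3 + 1920·x^4 + 144·x^5 + 96·x^6) + (-31 - 115·x + 75·x^2 + 241·x^3 + 430·x^4 + 372·x^5 + 56·x^6 + 32·x^7)·Dx + (270 + 1200·x + 2862·x^2 + 1860·x^3 + 1920·x^4 + 144·x^5 + 96·x^6)·Dx^2 + (-31 - 115·x + 75·x^2 + 241·x^3 + 430·x^4 + 372·x^5 + 56·x^6 + 32·x^7)·Dx^3  (order 3).
h: a_k = 3, 17, 45, 793/6, 315, 92879/120, …
ICs: h(0) = 3, h′(0) = 17, h′′(0) = 90.

f: a_k = 3, 3, 9, 15, 33, 63, …
g: a_k = 1, 0, -1/2, 0, 1/24, 0, …
h₀=f+g: left-lcm gives L₀, ord ≤ 3.
Differentiate: ansatz ord ≤ ord L₀ ⇒ L.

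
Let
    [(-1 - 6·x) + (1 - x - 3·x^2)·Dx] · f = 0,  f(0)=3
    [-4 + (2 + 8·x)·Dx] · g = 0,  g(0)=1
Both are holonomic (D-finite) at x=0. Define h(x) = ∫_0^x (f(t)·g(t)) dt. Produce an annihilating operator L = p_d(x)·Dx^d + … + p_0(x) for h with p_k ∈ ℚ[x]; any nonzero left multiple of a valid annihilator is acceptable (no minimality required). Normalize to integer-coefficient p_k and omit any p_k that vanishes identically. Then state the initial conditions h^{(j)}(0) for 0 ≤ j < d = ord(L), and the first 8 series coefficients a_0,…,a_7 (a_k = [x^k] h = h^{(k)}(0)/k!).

f: a_k = 3, 3, 12, 21, 57, 120, 291, 651, …
g: a_k = 1, 2, -2, 4, -10, 28, -84, 264, …
f·g: L₀ = L_f ⊗_s L_g, ord ≤ 1·1.
∫: right-multiply L₀ by Dx.
L = (3 + 8·x + 18·x^2)·Dx + (-1 - 3·x + 7·x^2 + 12·x^3)·Dx^2  (order 2).
h: a_k = 0, 3, 9/2, 4, 51/4, 57/5, 49, 213/7, …
ICs: h(0) = 0, h′(0) = 3.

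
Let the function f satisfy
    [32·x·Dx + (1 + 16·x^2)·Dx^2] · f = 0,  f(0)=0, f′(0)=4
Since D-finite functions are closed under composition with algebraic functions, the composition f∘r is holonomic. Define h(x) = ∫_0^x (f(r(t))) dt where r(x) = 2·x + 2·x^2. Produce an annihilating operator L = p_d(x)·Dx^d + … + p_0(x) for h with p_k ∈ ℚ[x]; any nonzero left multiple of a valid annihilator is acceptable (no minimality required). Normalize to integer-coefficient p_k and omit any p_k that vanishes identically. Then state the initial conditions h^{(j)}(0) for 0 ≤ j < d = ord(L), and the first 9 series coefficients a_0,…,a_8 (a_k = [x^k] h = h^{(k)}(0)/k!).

L = (-2 + 128·x + 512·x^2 + 768·x^3 + 384·x^4)·Dx^2 + (1 + 2·x + 64·x^2 + 256·x^3 + 320·x^4 + 128·x^5)·Dx^3  (order 3).
h: a_k = 0, 0, 4, 8/3, -128/3, -512/5, 15104/15, 97792/21, -204800/7, …
ICs: h(0) = 0, h′(0) = 0, h′′(0) = 8.

f: a_k = 0, 4, 0, -64/3, 0, 1024/5, 0, -16384/7, 0, …
f∘r: x↦r, Dx↦Dx/r' in L_f ⇒ L₀.
∫: right-multiply L₀ by Dx.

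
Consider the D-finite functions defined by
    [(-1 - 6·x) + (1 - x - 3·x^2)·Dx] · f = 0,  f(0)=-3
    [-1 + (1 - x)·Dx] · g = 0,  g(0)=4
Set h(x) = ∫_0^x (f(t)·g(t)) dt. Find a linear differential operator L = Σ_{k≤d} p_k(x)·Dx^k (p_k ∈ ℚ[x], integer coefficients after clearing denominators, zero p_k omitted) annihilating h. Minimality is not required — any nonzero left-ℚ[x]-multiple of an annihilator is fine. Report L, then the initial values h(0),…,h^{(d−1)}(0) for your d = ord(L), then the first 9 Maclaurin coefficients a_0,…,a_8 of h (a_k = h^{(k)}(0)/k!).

f: a_k = -3, -3, -12, -21, -57, -120, -291, -651, -1524, …
g: a_k = 4, 4, 4, 4, 4, 4, 4, 4, 4, …
L₀ := L_f ⊗_s L_g (sym. prod.), ord ≤ 1.
h=∫₀ˣh₀: take L = L₀·Dx.
L = (-2 - 4·x + 9·x^2)·Dx + (1 - 2·x - 2·x^2 + 3·x^3)·Dx^2  (order 2).
h: a_k = 0, -12, -12, -24, -39, -384/5, -144, -2028/7, -579, …
ICs: h(0) = 0, h′(0) = -12.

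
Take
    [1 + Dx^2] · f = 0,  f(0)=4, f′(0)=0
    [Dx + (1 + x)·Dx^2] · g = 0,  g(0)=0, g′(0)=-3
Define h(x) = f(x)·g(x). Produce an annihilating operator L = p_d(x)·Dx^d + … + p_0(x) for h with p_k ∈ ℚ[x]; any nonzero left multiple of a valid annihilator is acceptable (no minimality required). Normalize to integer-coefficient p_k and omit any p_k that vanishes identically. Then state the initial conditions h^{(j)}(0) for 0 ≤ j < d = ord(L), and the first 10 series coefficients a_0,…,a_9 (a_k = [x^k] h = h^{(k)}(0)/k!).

f: a_k = 4, 0, -2, 0, 1/6, 0, -1/180, 0, 1/10080, 0, …
g: a_k = 0, -3, 3/2, -1, 3/4, -3/5, 1/2, -3/7, 3/8, -1/3, …
L₀ := L_f ⊗_s L_g (sym. prod.), ord ≤ 4.
L = (-3 + 6·x + 19·x^2 + 16·x^3 + 4·x^4) + (4 + 20·x + 24·x^2 + 8·x^3)·Dx + (20·x + 42·x^2 + 32·x^3 + 8·x^4)·Dx^2 + (4 + 20·x + 24·x^2 + 8·x^3)·Dx^3 + (3 + 14·x + 23·x^2 + 16·x^3 + 4·x^4)·Dx^4  (order 4).
h: a_k = 0, -12, 6, 2, 0, -9/10, 3/4, -93/140, 37/60, -1151/2016, …
ICs: h(0) = 0, h′(0) = -12, h′′(0) = 12, h′′′(0) = 12.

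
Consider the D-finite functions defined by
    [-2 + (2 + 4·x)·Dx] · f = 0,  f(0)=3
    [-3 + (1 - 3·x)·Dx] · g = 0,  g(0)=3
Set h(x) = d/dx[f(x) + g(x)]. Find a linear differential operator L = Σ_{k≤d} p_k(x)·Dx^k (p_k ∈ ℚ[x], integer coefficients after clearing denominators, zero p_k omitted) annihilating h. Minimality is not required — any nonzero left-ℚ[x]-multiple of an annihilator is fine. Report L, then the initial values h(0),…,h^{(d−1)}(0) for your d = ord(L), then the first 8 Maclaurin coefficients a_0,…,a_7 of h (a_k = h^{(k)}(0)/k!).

f: a_k = 3, 3, -3/2, 3/2, -15/8, 21/8, -63/16, 99/16, …
g: a_k = 3, 9, 27, 81, 243, 729, 2187, 6561, …
Weyl lclm of L_f,L_g ⇒ L₀ (ord ≤ 2).
h₀' ⇒ L via d/dx closure of L₀.
L = (-72 - 54·x) + (-51 - 234·x - 189·x^2)·Dx + (7 + 2·x - 51·x^2 - 54·x^3)·Dx^2  (order 2).
h: a_k = 12, 51, 495/2, 1929/2, 29265/8, 104787/8, 735525/16, 2518137/16, …
ICs: h(0) = 12, h′(0) = 51.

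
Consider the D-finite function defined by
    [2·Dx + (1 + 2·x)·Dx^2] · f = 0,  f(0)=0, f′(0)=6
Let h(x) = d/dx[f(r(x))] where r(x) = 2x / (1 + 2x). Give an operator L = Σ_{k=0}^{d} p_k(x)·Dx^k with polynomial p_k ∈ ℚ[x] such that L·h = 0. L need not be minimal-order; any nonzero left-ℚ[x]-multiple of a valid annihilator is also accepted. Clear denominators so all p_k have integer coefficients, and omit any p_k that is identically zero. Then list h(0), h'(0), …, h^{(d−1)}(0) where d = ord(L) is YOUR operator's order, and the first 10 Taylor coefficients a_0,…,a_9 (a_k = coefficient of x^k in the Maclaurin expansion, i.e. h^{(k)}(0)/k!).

f: a_k = 0, 6, -6, 8, -12, 96/5, -32, 384/7, -96, 512/3, …
f∘r: x↦r, Dx↦Dx/r' in L_f ⇒ L₀.
h=h₀': d/dx-closure on L₀ ⇒ L.
L = (8 + 24·x) + (1 + 8·x + 12·x^2)·Dx  (order 1).
h: a_k = 12, -96, 624, -3840, 23232, -139776, 839424, -5038080, 30231552, -181395456, …
ICs: h(0) = 12.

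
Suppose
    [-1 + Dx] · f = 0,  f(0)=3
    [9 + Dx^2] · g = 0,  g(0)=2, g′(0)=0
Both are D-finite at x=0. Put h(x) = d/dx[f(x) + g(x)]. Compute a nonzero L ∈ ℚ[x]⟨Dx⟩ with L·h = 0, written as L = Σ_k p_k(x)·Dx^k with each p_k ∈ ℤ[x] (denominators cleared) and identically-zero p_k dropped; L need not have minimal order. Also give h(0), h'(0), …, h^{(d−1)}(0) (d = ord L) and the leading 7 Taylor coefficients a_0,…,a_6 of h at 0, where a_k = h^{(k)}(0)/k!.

L = 9 - 9·Dx + Dx^2 - Dx^3  (order 3).
h: a_k = 3, -15, 3/2, 55/2, 1/8, -97/8, 1/240, …
ICs: h(0) = 3, h′(0) = -15, h′′(0) = 3.

f: a_k = 3, 3, 3/2, 1/2, 1/8, 1/40, 1/240, …
g: a_k = 2, 0, -9, 0, 27/4, 0, -81/40, …
f+g: L₀ = lclm(L_f,L_g), ord ≤ 1+2.
h₀' ⇒ L via d/dx closure of L₀.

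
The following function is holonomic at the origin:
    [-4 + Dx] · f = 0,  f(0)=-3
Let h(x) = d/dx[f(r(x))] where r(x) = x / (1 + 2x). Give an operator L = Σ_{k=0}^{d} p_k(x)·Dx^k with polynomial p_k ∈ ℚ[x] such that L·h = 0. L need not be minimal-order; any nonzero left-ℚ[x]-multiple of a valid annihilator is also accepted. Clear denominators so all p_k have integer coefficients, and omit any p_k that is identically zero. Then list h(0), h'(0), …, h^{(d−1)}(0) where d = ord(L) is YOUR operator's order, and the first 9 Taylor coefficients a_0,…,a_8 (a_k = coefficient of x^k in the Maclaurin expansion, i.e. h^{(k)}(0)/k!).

f: a_k = -3, -12, -24, -32, -32, -128/5, -256/15, -1024/105, -512/105, …
L₀ from L_f via x↦r, Dx↦r'^{-1}Dx.
h₀' ⇒ L via d/dx closure of L₀.
L = -8·x + (-1 - 4·x - 4·x^2)·Dx  (order 1).
h: a_k = -12, 0, 48, -128, 192, -512/5, -1280/3, 65536/35, -72704/15, …
ICs: h(0) = -12.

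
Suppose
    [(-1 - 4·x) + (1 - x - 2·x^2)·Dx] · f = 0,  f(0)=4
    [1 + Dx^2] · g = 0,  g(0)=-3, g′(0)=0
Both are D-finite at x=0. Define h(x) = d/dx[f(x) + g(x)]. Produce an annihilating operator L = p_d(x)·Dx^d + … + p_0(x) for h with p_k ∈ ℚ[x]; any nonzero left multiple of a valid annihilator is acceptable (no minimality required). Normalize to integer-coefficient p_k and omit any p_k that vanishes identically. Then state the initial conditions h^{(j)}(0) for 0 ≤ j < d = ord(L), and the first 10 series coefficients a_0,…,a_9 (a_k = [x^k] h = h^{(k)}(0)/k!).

f: a_k = 4, 4, 12, 20, 44, 84, 172, 340, 684, 1364, …
g: a_k = -3, 0, 3/2, 0, -1/8, 0, 1/240, 0, -1/13440, 0, …
h₀=f+g: left-lcm gives L₀, ord ≤ 3.
Differentiate: ansatz ord ≤ ord L₀ ⇒ L.
L = (270 + 1200·x + 2862·x^2 + 1860·x^3 + 1920·x^4 + 144·x^5 + 96·x^6) + (-31 - 115·x + 75·x^2 + 241·x^3 + 430·x^4 + 372·x^5 + 56·x^6 + 32·x^7)·Dx + (270 + 1200·x + 2862·x^2 + 1860·x^3 + 1920·x^4 + 144·x^5 + 96·x^6)·Dx^2 + (-31 - 115·x + 75·x^2 + 241·x^3 + 430·x^4 + 372·x^5 + 56·x^6 + 32·x^7)·Dx^3  (order 3).
h: a_k = 4, 27, 60, 351/2, 420, 41281/40, 2380, 9192959/1680, 12276, 3304627201/120960, …
ICs: h(0) = 4, h′(0) = 27, h′′(0) = 120.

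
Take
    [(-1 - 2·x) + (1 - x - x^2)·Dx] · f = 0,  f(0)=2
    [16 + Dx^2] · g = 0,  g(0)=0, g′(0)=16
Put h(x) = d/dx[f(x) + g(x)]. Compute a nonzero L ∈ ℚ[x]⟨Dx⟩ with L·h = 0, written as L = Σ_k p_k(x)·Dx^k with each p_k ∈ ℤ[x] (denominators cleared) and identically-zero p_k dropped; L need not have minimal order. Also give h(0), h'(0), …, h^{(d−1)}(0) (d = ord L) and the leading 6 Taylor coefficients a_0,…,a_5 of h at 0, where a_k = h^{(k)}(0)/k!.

f: a_k = 2, 2, 4, 6, 10, 16, …
g: a_k = 0, 16, 0, -128/3, 0, 512/15, …
Weyl lclm of L_f,L_g ⇒ L₀ (ord ≤ 3).
Derive L from L₀ (diff closure).
L = (1472 + 2624·x + 2560·x^2 + 640·x^3 + 2240·x^4 + 2304·x^5 + 768·x^6) + (-272 - 112·x + 1008·x^2 - 160·x^3 - 800·x^4 + 576·x^5 + 896·x^6 + 256·x^7)·Dx + (92 + 164·x + 160·x^2 + 40·x^3 + 140·x^4 + 144·x^5 + 48·x^6)·Dx^2 + (-17 - 7·x + 63·x^2 - 10·x^3 - 50·x^4 + 36·x^5 + 56·x^6 + 16·x^7)·Dx^3  (order 3).
h: a_k = 18, 8, -110, 40, 752/3, 156, …
ICs: h(0) = 18, h′(0) = 8, h′′(0) = -220.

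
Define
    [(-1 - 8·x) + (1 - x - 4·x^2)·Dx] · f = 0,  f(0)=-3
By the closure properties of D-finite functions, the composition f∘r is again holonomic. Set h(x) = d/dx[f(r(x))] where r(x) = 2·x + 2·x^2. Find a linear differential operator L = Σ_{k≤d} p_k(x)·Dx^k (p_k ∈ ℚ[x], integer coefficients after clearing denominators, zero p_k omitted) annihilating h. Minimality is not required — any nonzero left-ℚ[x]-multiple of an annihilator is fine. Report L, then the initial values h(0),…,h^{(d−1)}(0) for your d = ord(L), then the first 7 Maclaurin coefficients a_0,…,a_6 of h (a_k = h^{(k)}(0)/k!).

L = (22 + 204·x + 1260·x^2 + 4672·x^3 + 8736·x^4 + 7680·x^5 + 2560·x^6) + (-1 - 16·x + 6·x^2 + 420·x^3 + 1520·x^4 + 2400·x^5 + 1792·x^6 + 512·x^7)·Dx  (order 1).
h: a_k = -6, -132, -1008, -8400, -62280, -447120, -3120768, …
ICs: h(0) = -6.

f: a_k = -3, -3, -15, -27, -87, -195, -543, …
Change of var in L_f (x↦r) gives L₀.
Differentiate: ansatz ord ≤ ord L₀ ⇒ L.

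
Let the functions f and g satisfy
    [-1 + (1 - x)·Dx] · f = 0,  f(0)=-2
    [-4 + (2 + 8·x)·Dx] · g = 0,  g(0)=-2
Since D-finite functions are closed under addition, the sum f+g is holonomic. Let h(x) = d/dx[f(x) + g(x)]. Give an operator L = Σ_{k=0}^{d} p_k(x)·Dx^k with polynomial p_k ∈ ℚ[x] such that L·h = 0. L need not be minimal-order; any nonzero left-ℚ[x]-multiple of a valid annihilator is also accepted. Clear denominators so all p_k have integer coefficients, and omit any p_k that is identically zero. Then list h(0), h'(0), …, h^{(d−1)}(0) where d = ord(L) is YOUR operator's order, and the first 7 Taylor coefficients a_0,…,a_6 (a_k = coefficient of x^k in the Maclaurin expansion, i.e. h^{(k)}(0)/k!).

f: a_k = -2, -2, -2, -2, -2, -2, -2, …
g: a_k = -2, -4, 4, -8, 20, -56, 168, …
Weyl lclm of L_f,L_g ⇒ L₀ (ord ≤ 2).
h₀' ⇒ L via d/dx closure of L₀.
L = (-18 - 12·x) + (3 - 36·x - 42·x^2)·Dx + (2 + 9·x + x^2 - 12·x^3)·Dx^2  (order 2).
h: a_k = -6, 4, -30, 72, -290, 996, -3710, …
ICs: h(0) = -6, h′(0) = 4.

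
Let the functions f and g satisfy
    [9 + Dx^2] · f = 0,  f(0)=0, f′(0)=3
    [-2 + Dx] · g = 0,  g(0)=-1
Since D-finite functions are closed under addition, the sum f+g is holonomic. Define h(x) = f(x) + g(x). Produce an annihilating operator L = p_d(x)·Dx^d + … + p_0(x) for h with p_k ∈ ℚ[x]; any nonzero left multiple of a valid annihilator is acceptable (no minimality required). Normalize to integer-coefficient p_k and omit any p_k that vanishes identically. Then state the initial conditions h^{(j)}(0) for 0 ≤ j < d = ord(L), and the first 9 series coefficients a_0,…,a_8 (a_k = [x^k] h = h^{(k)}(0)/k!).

L = -18 + 9·Dx - 2·Dx^2 + Dx^3  (order 3).
h: a_k = -1, 1, -2, -35/6, -2/3, 211/120, -4/45, -463/1008, -2/315, …
ICs: h(0) = -1, h′(0) = 1, h′′(0) = -4.

f: a_k = 0, 3, 0, -9/2, 0, 81/40, 0, -243/560, 0, …
g: a_k = -1, -2, -2, -4/3, -2/3, -4/15, -4/45, -8/315, -2/315, …
Weyl lclm of L_f,L_g ⇒ L₀ (ord ≤ 3).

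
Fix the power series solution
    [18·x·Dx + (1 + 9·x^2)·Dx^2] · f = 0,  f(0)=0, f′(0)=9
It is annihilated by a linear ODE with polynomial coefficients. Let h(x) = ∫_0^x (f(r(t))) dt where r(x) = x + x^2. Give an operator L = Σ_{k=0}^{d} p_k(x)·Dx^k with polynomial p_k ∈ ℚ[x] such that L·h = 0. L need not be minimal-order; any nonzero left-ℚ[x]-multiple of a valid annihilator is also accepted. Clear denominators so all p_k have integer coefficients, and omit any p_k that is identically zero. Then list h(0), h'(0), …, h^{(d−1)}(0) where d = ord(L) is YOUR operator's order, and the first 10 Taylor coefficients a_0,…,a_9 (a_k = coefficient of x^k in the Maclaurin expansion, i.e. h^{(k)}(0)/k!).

f: a_k = 0, 9, 0, -27, 0, 729/5, 0, -6561/7, 0, 6561, …
Change of var in L_f (x↦r) gives L₀.
h=∫h₀ ⇒ L = L₀·Dx.
L = (-2 + 18·x + 72·x^2 + 108·x^3 + 54·x^4)·Dx^2 + (1 + 2·x + 9·x^2 + 36·x^3 + 45·x^4 + 18·x^5)·Dx^3  (order 3).
h: a_k = 0, 0, 9/2, 3, -27/4, -81/5, 54/5, 702/7, 3645/56, -567, …
ICs: h(0) = 0, h′(0) = 0, h′′(0) = 9.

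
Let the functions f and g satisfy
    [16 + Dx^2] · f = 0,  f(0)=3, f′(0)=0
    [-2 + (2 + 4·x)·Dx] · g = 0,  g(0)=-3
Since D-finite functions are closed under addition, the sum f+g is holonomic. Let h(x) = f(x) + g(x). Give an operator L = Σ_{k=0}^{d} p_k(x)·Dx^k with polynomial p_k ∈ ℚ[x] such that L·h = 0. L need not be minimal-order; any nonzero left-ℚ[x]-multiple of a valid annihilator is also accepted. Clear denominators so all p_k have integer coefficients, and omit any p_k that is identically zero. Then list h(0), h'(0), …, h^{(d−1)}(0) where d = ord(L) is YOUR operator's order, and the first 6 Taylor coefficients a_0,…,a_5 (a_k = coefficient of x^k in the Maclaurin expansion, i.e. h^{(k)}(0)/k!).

f: a_k = 3, 0, -24, 0, 32, 0, …
g: a_k = -3, -3, 3/2, -3/2, 15/8, -21/8, …
f+g: L₀ = lclm(L_f,L_g), ord ≤ 2+1.
L = (-304 - 1024·x - 1024·x^2) + (240 + 1504·x + 3072·x^2 + 2048·x^3)·Dx + (-19 - 64·x - 64·x^2)·Dx^2 + (15 + 94·x + 192·x^2 + 128·x^3)·Dx^3  (order 3).
h: a_k = 0, -3, -45/2, -3/2, 271/8, -21/8, …
ICs: h(0) = 0, h′(0) = -3, h′′(0) = -45.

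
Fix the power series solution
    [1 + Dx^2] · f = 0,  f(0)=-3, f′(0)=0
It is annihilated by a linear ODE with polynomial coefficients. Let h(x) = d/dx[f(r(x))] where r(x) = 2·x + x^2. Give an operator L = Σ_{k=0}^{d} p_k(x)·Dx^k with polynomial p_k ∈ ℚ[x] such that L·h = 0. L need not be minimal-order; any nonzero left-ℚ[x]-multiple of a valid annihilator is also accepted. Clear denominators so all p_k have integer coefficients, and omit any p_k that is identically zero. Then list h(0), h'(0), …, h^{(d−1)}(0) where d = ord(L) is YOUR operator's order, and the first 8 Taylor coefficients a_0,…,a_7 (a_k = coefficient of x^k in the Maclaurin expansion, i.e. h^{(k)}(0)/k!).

L = (7 + 16·x + 24·x^2 + 16·x^3 + 4·x^4) + (-3 - 3·x)·Dx + (1 + 2·x + x^2)·Dx^2  (order 2).
h: a_k = 0, 12, 18, -2, -20, -82/5, -7/5, 719/105, …
ICs: h(0) = 0, h′(0) = 12.

f: a_k = -3, 0, 3/2, 0, -1/8, 0, 1/240, 0, …
f∘r: x↦r, Dx↦Dx/r' in L_f ⇒ L₀.
h₀' ⇒ L via d/dx closure of L₀.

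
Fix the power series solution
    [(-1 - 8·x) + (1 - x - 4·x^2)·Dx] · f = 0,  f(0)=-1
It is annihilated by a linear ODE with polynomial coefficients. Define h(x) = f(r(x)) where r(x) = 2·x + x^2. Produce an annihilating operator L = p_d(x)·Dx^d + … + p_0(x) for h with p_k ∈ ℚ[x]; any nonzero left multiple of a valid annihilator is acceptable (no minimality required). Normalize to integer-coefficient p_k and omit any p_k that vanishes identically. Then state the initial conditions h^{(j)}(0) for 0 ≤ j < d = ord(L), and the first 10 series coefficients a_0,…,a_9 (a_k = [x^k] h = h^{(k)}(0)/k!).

L = (2 + 34·x + 48·x^2 + 16·x^3) + (-1 + 2·x + 17·x^2 + 16·x^3 + 4·x^4)·Dx  (order 1).
h: a_k = -1, -2, -21, -92, -577, -3062, -17489, -96632, -541877, -3018570, …
ICs: h(0) = -1.

f: a_k = -1, -1, -5, -9, -29, -65, -181, -441, -1165, -2929, …
Substitute x→r, Dx→(1/r')Dx; clear ⇒ L₀.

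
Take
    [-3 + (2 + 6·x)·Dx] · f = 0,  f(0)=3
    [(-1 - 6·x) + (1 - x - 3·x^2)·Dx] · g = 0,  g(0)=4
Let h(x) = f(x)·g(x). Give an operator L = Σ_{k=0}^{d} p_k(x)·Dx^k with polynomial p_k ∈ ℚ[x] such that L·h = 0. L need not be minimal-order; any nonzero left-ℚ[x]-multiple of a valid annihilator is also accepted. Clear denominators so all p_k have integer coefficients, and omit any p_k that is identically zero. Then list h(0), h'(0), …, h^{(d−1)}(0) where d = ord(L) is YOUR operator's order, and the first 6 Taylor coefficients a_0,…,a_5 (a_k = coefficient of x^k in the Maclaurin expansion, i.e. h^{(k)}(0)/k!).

f: a_k = 3, 9/2, -27/8, 81/16, -1215/128, 5103/256, …
g: a_k = 4, 4, 16, 28, 76, 160, …
f·g: L₀ = L_f ⊗_s L_g, ord ≤ 1·1.
L = (5 + 15·x + 27·x^2) + (-2 - 4·x + 12·x^2 + 18·x^3)·Dx  (order 1).
h: a_k = 12, 30, 105/2, 651/4, 9033/32, 54417/64, …
ICs: h(0) = 12.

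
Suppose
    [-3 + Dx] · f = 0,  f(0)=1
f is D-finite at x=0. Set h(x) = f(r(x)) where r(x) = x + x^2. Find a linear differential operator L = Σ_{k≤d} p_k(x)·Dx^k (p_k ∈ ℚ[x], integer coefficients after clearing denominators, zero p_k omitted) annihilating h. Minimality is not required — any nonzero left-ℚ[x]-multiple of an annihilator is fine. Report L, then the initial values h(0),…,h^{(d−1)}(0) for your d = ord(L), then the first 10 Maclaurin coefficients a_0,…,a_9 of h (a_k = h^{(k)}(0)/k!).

f: a_k = 1, 3, 9/2, 9/2, 27/8, 81/40, 81/80, 243/560, 729/4480, 243/4480, …
L₀ from L_f via x↦r, Dx↦r'^{-1}Dx.
L = (-3 - 6·x) + Dx  (order 1).
h: a_k = 1, 3, 15/2, 27/2, 171/8, 1161/40, 2871/80, 4509/112, 188217/4480, 182979/4480, …
ICs: h(0) = 1.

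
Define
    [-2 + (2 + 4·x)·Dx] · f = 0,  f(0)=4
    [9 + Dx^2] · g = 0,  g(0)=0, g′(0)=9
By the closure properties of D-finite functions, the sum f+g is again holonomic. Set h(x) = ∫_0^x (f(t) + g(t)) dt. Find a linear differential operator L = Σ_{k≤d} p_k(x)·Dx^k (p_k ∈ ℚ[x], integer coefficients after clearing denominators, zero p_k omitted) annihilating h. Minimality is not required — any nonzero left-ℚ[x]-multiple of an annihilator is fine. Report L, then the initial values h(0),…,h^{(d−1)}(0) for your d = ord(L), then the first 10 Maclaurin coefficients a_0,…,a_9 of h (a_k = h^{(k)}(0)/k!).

f: a_k = 4, 4, -2, 2, -5/2, 7/2, -21/4, 33/4, -429/32, 715/32, …
g: a_k = 0, 9, 0, -27/2, 0, 243/40, 0, -729/560, 0, 729/4480, …
h₀=f+g: left-lcm gives L₀, ord ≤ 3.
h=∫h₀ ⇒ L = L₀·Dx.
L = (-27 - 81·x - 81·x^2)·Dx + (18 + 117·x + 243·x^2 + 162·x^3)·Dx^2 + (-3 - 9·x - 9·x^2)·Dx^3 + (2 + 13·x + 27·x^2 + 18·x^3)·Dx^4  (order 4).
h: a_k = 0, 4, 13/2, -2/3, -23/8, -1/2, 383/240, -3/4, 3891/4480, -143/96, …
ICs: h(0) = 0, h′(0) = 4, h′′(0) = 13, h′′′(0) = -4.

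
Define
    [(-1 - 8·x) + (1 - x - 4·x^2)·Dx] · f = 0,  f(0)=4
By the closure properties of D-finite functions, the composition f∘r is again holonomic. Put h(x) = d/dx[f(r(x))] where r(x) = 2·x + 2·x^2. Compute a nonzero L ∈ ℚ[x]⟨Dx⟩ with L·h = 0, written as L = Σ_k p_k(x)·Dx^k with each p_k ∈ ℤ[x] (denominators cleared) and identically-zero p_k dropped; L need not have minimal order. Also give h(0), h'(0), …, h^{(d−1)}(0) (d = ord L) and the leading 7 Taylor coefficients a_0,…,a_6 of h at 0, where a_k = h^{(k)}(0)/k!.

f: a_k = 4, 4, 20, 36, 116, 260, 724, …
L₀ from L_f via x↦r, Dx↦r'^{-1}Dx.
h₀' ⇒ L via d/dx closure of L₀.
L = (22 + 204·x + 1260·x^2 + 4672·x^3 + 8736·x^4 + 7680·x^5 + 2560·x^6) + (-1 - 16·x + 6·x^2 + 420·x^3 + 1520·x^4 + 2400·x^5 + 1792·x^6 + 512·x^7)·Dx  (order 1).
h: a_k = 8, 176, 1344, 11200, 83040, 596160, 4161024, …
ICs: h(0) = 8.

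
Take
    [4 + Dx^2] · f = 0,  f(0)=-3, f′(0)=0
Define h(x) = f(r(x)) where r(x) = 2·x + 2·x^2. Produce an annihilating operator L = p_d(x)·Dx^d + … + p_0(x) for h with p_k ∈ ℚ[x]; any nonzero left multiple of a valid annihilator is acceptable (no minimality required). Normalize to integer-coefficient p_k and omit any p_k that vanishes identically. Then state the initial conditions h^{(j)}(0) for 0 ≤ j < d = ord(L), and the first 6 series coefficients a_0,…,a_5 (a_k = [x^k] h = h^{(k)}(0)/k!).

L = (16 + 96·x + 192·x^2 + 128·x^3) - 2·Dx + (1 + 2·x)·Dx^2  (order 2).
h: a_k = -3, 0, 24, 48, -8, -128, …
ICs: h(0) = -3, h′(0) = 0.

f: a_k = -3, 0, 6, 0, -2, 0, …
L₀ from L_f via x↦r, Dx↦r'^{-1}Dx.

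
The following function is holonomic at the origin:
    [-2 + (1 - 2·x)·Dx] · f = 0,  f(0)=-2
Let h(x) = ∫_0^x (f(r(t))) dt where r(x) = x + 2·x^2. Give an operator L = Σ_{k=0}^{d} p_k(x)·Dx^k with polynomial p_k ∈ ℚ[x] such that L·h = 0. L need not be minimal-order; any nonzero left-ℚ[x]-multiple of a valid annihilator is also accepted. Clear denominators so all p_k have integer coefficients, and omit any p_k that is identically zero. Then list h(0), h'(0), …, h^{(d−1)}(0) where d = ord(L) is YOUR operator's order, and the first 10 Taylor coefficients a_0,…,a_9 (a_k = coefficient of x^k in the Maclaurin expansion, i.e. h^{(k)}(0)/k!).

f: a_k = -2, -4, -8, -16, -32, -64, -128, -256, -512, -1024, …
h₀=f(r): pull back L_f along r ⇒ L₀.
Integrate: L := L₀·Dx.
L = (2 + 8·x)·Dx + (-1 + 2·x + 4·x^2)·Dx^2  (order 2).
h: a_k = 0, -2, -2, -16/3, -12, -32, -256/3, -1664/7, -672, -17408/9, …
ICs: h(0) = 0, h′(0) = -2.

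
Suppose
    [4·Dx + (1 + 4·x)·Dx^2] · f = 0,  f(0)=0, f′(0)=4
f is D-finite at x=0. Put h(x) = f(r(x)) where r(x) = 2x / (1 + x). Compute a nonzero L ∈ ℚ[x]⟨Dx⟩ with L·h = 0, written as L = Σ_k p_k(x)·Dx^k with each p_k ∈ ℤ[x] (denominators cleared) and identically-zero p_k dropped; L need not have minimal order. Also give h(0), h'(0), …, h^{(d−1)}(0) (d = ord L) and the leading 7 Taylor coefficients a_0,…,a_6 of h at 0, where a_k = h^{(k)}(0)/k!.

f: a_k = 0, 4, -8, 64/3, -64, 1024/5, -2048/3, …
f∘r: x↦r, Dx↦Dx/r' in L_f ⇒ L₀.
L = (10 + 18·x)·Dx + (1 + 10·x + 9·x^2)·Dx^2  (order 2).
h: a_k = 0, 8, -40, 728/3, -1640, 59048/5, -265720/3, …
ICs: h(0) = 0, h′(0) = 8.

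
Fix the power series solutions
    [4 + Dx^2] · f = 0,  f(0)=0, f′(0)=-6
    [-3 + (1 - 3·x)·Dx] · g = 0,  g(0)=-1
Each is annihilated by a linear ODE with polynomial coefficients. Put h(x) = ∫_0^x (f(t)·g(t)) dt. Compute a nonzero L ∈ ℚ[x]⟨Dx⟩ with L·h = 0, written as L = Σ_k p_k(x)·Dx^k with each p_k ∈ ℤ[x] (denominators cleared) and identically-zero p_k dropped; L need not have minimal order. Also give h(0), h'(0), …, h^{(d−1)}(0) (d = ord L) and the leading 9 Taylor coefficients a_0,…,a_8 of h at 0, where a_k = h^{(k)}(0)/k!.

L = (-4 + 12·x)·Dx + 6·Dx^2 + (-1 + 3·x)·Dx^3  (order 3).
h: a_k = 0, 0, 3, 6, 25/2, 30, 1127/15, 966/5, 212999/420, …
ICs: h(0) = 0, h′(0) = 0, h′′(0) = 6.

f: a_k = 0, -6, 0, 4, 0, -4/5, 0, 8/105, 0, …
g: a_k = -1, -3, -9, -27, -81, -243, -729, -2187, -6561, …
Product ⇒ symmetric product L₀, ord ≤ 2.
h=∫₀ˣh₀: take L = L₀·Dx.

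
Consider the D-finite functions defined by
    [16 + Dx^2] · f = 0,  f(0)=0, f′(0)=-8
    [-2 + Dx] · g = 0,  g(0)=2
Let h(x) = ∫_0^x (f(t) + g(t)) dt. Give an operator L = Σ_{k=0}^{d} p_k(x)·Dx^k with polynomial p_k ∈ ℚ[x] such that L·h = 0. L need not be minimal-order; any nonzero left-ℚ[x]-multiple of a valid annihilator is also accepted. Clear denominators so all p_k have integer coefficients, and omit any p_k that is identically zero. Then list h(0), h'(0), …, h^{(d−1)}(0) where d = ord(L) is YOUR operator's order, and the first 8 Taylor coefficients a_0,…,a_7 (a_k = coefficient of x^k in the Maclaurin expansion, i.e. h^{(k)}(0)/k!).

f: a_k = 0, -8, 0, 64/3, 0, -256/15, 0, 2048/315, …
g: a_k = 2, 4, 4, 8/3, 4/3, 8/15, 8/45, 16/315, …
f+g: L₀ = lclm(L_f,L_g), ord ≤ 2+1.
∫: right-multiply L₀ by Dx.
L = -32·Dx + 16·Dx^2 - 2·Dx^3 + Dx^4  (order 4).
h: a_k = 0, 2, -2, 4/3, 6, 4/15, -124/45, 8/315, …
ICs: h(0) = 0, h′(0) = 2, h′′(0) = -4, h′′′(0) = 8.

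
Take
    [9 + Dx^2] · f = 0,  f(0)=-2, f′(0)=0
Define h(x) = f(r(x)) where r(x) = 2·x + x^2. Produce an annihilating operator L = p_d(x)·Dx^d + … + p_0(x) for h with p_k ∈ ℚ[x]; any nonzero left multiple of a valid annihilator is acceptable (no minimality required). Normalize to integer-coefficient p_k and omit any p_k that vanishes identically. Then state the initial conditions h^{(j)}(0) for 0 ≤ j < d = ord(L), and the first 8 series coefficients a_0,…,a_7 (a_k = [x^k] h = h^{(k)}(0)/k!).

f: a_k = -2, 0, 9, 0, -27/4, 0, 81/40, 0, …
Substitute x→r, Dx→(1/r')Dx; clear ⇒ L₀.
L = (36 + 108·x + 108·x^2 + 36·x^3) - Dx + (1 + x)·Dx^2  (order 2).
h: a_k = -2, 0, 36, 36, -99, -216, -162/5, 1674/5, …
ICs: h(0) = -2, h′(0) = 0.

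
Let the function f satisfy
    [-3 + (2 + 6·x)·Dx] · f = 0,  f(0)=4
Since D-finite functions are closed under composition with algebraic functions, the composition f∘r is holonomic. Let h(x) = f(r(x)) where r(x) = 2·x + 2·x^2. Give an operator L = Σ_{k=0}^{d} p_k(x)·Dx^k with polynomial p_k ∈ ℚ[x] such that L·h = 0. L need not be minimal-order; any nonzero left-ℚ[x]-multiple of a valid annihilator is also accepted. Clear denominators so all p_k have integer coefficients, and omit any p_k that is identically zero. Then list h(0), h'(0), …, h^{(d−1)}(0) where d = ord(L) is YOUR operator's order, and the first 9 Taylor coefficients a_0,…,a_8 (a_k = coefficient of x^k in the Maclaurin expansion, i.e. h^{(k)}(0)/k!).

f: a_k = 4, 6, -9/2, 27/4, -405/32, 1701/64, -15309/256, 72171/512, -2814669/8192, …
L₀ from L_f via x↦r, Dx↦r'^{-1}Dx.
L = (-3 - 6·x) + (1 + 6·x + 6·x^2)·Dx  (order 1).
h: a_k = 4, 12, -6, 18, -117/2, 405/2, -2943/4, 11097/4, -344493/32, …
ICs: h(0) = 4.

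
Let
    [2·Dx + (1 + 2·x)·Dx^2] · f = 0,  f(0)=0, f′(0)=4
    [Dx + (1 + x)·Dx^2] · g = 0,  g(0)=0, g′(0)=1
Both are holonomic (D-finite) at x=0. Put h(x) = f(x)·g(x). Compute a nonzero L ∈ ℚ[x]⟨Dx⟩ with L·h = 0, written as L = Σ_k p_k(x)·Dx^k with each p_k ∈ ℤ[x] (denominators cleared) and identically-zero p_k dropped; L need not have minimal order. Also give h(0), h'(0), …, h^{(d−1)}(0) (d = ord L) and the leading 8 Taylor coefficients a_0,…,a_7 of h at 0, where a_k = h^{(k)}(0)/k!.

L = (20 + 48·x + 32·x^2)·Dx + (66 + 268·x + 360·x^2 + 160·x^3)·Dx^2 + (32 + 180·x + 372·x^2 + 336·x^3 + 112·x^4)·Dx^3 + (3 + 22·x + 63·x^2 + 88·x^3 + 60·x^4 + 16·x^5)·Dx^4  (order 4).
h: a_k = 0, 0, 4, -6, 26/3, -13, 917/45, -166/5, …
ICs: h(0) = 0, h′(0) = 0, h′′(0) = 8, h′′′(0) = -36.

f: a_k = 0, 4, -4, 16/3, -8, 64/5, -64/3, 256/7, …
g: a_k = 0, 1, -1/2, 1/3, -1/4, 1/5, -1/6, 1/7, …
L₀ := L_f ⊗_s L_g (sym. prod.), ord ≤ 4.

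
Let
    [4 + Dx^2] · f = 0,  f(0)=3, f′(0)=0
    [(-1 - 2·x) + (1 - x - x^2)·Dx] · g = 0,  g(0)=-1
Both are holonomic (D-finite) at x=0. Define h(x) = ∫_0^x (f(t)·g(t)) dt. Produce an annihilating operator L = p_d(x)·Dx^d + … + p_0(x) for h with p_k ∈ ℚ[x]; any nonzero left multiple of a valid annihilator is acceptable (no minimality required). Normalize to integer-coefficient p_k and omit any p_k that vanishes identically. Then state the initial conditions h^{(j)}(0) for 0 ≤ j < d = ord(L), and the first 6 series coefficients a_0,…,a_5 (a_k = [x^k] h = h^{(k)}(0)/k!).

L = (-2 + 4·x + 4·x^2)·Dx + (2 + 4·x)·Dx^2 + (-1 + x + x^2)·Dx^3  (order 3).
h: a_k = 0, -3, -3/2, 0, -3/4, -1, …
ICs: h(0) = 0, h′(0) = -3, h′′(0) = -3.

f: a_k = 3, 0, -6, 0, 2, 0, …
g: a_k = -1, -1, -2, -3, -5, -8, …
Product ⇒ symmetric product L₀, ord ≤ 2.
h=∫h₀ ⇒ L = L₀·Dx.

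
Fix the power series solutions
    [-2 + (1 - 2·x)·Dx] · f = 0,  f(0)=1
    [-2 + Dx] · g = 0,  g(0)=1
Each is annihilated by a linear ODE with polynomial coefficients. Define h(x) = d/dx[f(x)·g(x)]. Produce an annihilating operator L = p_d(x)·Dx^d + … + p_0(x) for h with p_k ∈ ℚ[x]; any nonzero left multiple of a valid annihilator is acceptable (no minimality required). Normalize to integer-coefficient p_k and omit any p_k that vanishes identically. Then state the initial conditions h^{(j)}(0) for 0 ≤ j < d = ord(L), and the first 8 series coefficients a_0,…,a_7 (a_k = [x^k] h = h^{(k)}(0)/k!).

L = (5 - 8·x + 4·x^2) + (-1 + 3·x - 2·x^2)·Dx  (order 1).
h: a_k = 4, 20, 64, 520/3, 1304/3, 15656/15, 21920/9, 1753616/315, …
ICs: h(0) = 4.

f: a_k = 1, 2, 4, 8, 16, 32, 64, 128, …
g: a_k = 1, 2, 2, 4/3, 2/3, 4/15, 4/45, 8/315, …
f·g: L₀ = L_f ⊗_s L_g, ord ≤ 1·1.
Differentiate: ansatz ord ≤ ord L₀ ⇒ L.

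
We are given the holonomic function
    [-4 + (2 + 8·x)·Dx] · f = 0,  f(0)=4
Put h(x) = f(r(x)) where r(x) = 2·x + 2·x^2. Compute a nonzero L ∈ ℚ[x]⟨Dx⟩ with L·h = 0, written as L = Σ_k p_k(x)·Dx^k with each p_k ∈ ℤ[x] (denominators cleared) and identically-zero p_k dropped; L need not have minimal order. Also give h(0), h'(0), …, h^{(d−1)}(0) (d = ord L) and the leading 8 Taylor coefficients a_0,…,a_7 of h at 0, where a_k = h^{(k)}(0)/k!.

L = (-4 - 8·x) + (1 + 8·x + 8·x^2)·Dx  (order 1).
h: a_k = 4, 16, -16, 64, -288, 1408, -7296, 39424, …
ICs: h(0) = 4.

f: a_k = 4, 8, -8, 16, -40, 112, -336, 1056, …
L₀ from L_f via x↦r, Dx↦r'^{-1}Dx.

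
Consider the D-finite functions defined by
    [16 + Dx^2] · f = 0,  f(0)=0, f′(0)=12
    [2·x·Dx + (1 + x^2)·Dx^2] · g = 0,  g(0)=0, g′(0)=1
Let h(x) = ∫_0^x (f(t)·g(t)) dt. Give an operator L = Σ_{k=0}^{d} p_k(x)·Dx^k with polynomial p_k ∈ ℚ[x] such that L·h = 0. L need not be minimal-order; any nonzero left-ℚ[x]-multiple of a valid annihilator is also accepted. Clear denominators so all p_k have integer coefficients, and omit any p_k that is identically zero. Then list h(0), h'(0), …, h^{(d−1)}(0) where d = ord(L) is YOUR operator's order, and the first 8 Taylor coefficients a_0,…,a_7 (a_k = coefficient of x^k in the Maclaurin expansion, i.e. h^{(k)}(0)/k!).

f: a_k = 0, 12, 0, -32, 0, 128/5, 0, -1024/105, …
g: a_k = 0, 1, 0, -1/3, 0, 1/5, 0, -1/7, …
Sym-product of L_f,L_g gives L₀ (≤ ord 4).
Integrate: L := L₀·Dx.
L = (5440 + 19136·x^2 + 25856·x^4 + 16384·x^6 + 4096·x^8)·Dx + (1152·x + 3200·x^3 + 3072·x^5 + 1024·x^7)·Dx^2 + (612 + 2252·x^2 + 3168·x^4 + 2048·x^6 + 512·x^8)·Dx^3 + (72·x + 200·x^3 + 192·x^5 + 64·x^7)·Dx^4 + (17 + 66·x^2 + 97·x^4 + 64·x^6 + 16·x^8)·Dx^5  (order 5).
h: a_k = 0, 0, 0, 4, 0, -36/5, 0, 116/21, …
ICs: h(0) = 0, h′(0) = 0, h′′(0) = 0, h′′′(0) = 24, h′′′′(0) = 0.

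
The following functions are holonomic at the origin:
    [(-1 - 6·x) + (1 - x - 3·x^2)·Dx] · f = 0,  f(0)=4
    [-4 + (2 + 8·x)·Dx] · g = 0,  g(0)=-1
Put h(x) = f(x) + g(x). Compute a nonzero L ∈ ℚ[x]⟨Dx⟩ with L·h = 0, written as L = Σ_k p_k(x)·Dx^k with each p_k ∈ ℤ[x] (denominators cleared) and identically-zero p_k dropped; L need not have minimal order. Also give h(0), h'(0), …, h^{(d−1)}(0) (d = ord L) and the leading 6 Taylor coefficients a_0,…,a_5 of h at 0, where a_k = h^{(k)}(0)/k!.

f: a_k = 4, 4, 16, 28, 76, 160, …
g: a_k = -1, -2, 2, -4, 10, -28, …
f+g: L₀ = lclm(L_f,L_g), ord ≤ 1+1.
L = (-20 - 120·x - 216·x^2 - 360·x^3) + (12 + 74·x + 306·x^2 + 744·x^3 + 900·x^4)·Dx + (1 - 9·x - 73·x^2 - 18·x^3 + 354·x^4 + 360·x^5)·Dx^2  (order 2).
h: a_k = 3, 2, 18, 24, 86, 132, …
ICs: h(0) = 3, h′(0) = 2.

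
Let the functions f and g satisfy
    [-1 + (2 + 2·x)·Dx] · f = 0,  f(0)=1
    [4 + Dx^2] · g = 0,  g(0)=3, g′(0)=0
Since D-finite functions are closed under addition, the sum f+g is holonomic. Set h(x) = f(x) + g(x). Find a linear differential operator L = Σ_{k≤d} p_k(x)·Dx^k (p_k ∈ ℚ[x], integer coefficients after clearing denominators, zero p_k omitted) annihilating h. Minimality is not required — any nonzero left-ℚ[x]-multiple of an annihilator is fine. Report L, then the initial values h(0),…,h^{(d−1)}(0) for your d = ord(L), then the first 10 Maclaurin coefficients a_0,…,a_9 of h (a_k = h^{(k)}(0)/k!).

f: a_k = 1, 1/2, -1/8, 1/16, -5/128, 7/256, -21/1024, 33/2048, -429/32768, 715/65536, …
g: a_k = 3, 0, -6, 0, 2, 0, -4/15, 0, 2/105, 0, …
Sum ⇒ L₀ = lclm(L_f,L_g) in ℚ(x)⟨Dx⟩.
L = (-76 - 128·x - 64·x^2) + (120 + 376·x + 384·x^2 + 128·x^3)·Dx + (-19 - 32·x - 16·x^2)·Dx^2 + (30 + 94·x + 96·x^2 + 32·x^3)·Dx^3  (order 3).
h: a_k = 4, 1/2, -49/8, 1/16, 251/128, 7/256, -4411/15360, 33/2048, 20491/3440640, 715/65536, …
ICs: h(0) = 4, h′(0) = 1/2, h′′(0) = -49/4.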